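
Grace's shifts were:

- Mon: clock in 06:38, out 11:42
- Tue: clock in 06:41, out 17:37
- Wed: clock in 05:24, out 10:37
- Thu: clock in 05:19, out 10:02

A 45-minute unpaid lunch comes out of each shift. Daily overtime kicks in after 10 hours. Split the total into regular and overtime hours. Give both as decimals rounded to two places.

Regular 22.75 hours, overtime 0.18 hours

Mon: 06:38–11:42 = 5 h 4 min; less 45 min break → 4 h 19 min
Tue: 06:41–17:37 = 10 h 56 min; less 45 min break → 10 h 11 min
Wed: 05:24–10:37 = 5 h 13 min; less 45 min break → 4 h 28 min
Thu: 05:19–10:02 = 4 h 43 min; less 45 min break → 3 h 58 min
Mon reg 4 h 19 min / OT 0 h 0 min; Tue reg 10 h 0 min / OT 0 h 11 min; Wed reg 4 h 28 min / OT 0 h 0 min; Thu reg 3 h 58 min / OT 0 h 0 min.
Totals: regular 22 h 45 min, overtime 0 h 11 min.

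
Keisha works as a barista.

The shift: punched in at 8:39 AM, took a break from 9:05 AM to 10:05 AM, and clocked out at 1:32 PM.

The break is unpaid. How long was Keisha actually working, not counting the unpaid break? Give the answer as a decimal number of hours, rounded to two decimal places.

3.88 hours

The shift: 8:39 AM–1:32 PM = 4 h 53 min; less 60 min break → 3 h 53 min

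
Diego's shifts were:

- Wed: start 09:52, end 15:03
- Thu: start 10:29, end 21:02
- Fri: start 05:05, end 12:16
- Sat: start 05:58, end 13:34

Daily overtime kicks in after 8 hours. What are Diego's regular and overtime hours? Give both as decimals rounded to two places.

Regular 27.97 hours, overtime 2.55 hours

Wed: 09:52–15:03 = 5 h 11 min
Thu: 10:29–21:02 = 10 h 33 min
Fri: 05:05–12:16 = 7 h 11 min
Sat: 05:58–13:34 = 7 h 36 min
Wed reg 5 h 11 min / OT 0 h 0 min; Thu reg 8 h 0 min / OT 2 h 33 min; Fri reg 7 h 11 min / OT 0 h 0 min; Sat reg 7 h 36 min / OT 0 h 0 min.
Totals: regular 27 h 58 min, overtime 2 h 33 min.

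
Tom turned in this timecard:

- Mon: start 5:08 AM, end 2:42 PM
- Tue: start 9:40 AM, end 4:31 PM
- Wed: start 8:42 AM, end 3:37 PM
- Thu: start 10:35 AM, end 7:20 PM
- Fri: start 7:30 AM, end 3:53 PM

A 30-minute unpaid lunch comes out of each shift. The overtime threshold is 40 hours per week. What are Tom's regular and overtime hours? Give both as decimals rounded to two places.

Regular 37.97 hours, overtime 0.00 hours

Mon: 5:08 AM–2:42 PM = 9 h 34 min; less 30 min break → 9 h 4 min
Tue: 9:40 AM–4:31 PM = 6 h 51 min; less 30 min break → 6 h 21 min
Wed: 8:42 AM–3:37 PM = 6 h 55 min; less 30 min break → 6 h 25 min
Thu: 10:35 AM–7:20 PM = 8 h 45 min; less 30 min break → 8 h 15 min
Fri: 7:30 AM–3:53 PM = 8 h 23 min; less 30 min break → 7 h 53 min
Total worked: 37 h 58 min = 37.97 h.
Threshold 40 h → overtime 0 h 0 min, regular 37 h 58 min.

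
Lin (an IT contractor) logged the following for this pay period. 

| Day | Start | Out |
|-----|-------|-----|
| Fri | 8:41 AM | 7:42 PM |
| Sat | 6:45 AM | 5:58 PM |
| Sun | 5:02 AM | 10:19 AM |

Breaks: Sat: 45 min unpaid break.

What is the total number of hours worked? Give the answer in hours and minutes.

26 h 46 min

Fri: 8:41 AM–7:42 PM = 11 h 1 min
Sat: 6:45 AM–5:58 PM = 11 h 13 min; less 45 min break → 10 h 28 min
Sun: 5:02 AM–10:19 AM = 5 h 17 min
Total: 11 h 1 min + 10 h 28 min + 5 h 17 min = 26 h 46 min.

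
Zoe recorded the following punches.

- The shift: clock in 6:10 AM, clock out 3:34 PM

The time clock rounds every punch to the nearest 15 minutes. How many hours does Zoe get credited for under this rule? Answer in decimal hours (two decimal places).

9.25 hours

The shift: in 6:10 AM→6:15 AM, out 3:34 PM→3:30 PM; 9 h 15 min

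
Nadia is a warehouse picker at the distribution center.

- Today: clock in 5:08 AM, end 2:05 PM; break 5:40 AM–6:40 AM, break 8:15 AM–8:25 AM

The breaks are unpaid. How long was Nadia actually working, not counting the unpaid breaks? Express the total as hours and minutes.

Today: 5:08 AM–2:05 PM = 8 h 57 min; less 70 min break → 7 h 47 min

7 h 47 min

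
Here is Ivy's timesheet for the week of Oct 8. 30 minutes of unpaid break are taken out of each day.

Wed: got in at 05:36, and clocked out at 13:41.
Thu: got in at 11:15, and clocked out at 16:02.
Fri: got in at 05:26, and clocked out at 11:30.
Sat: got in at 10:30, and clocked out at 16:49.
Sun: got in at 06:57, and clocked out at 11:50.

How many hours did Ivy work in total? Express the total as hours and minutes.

27 h 38 min

Wed: 05:36–13:41 = 8 h 5 min; less 30 min break → 7 h 35 min
Thu: 11:15–16:02 = 4 h 47 min; less 30 min break → 4 h 17 min
Fri: 05:26–11:30 = 6 h 4 min; less 30 min break → 5 h 34 min
Sat: 10:30–16:49 = 6 h 19 min; less 30 min break → 5 h 49 min
Sun: 06:57–11:50 = 4 h 53 min; less 30 min break → 4 h 23 min
Total: 7 h 35 min + 4 h 17 min + 5 h 34 min + 5 h 49 min + 4 h 23 min = 27 h 38 min.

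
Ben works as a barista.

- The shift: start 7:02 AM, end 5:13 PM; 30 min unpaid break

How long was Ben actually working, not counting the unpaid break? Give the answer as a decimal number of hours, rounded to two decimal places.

The shift: 7:02 AM–5:13 PM = 10 h 11 min; less 30 min break → 9 h 41 min

9.68 hours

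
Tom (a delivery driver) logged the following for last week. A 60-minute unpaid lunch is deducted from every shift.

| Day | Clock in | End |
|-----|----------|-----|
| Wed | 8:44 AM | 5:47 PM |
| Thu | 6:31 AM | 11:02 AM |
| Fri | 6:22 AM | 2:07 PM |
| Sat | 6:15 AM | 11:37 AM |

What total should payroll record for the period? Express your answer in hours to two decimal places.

22.68 hours

Wed: 8:44 AM–5:47 PM = 9 h 3 min; less 60 min break → 8 h 3 min
Thu: 6:31 AM–11:02 AM = 4 h 31 min; less 60 min break → 3 h 31 min
Fri: 6:22 AM–2:07 PM = 7 h 45 min; less 60 min break → 6 h 45 min
Sat: 6:15 AM–11:37 AM = 5 h 22 min; less 60 min break → 4 h 22 min
Total: 8 h 3 min + 3 h 31 min + 6 h 45 min + 4 h 22 min = 22 h 41 min.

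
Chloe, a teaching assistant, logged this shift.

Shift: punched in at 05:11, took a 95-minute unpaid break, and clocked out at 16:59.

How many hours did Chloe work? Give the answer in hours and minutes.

10 h 13 min

Shift: 05:11–16:59 = 11 h 48 min; less 95 min break → 10 h 13 min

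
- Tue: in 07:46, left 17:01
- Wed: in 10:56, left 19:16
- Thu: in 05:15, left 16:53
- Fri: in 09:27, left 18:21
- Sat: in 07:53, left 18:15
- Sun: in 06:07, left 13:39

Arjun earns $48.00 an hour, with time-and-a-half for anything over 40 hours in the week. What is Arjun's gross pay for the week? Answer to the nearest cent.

Tue: 07:46–17:01 = 9 h 15 min
Wed: 10:56–19:16 = 8 h 20 min
Thu: 05:15–16:53 = 11 h 38 min
Fri: 09:27–18:21 = 8 h 54 min
Sat: 07:53–18:15 = 10 h 22 min
Sun: 06:07–13:39 = 7 h 32 min
Total worked: 56 h 1 min = 3361 min.
Regular 40 h 0 min = 2400 min at $48.00/h; overtime 16 h 1 min = 961 min at $72.00/h.
Pay = (2400 × $48.00 + 961 × $72.00) ÷ 60 = $3073.20.

$3073.20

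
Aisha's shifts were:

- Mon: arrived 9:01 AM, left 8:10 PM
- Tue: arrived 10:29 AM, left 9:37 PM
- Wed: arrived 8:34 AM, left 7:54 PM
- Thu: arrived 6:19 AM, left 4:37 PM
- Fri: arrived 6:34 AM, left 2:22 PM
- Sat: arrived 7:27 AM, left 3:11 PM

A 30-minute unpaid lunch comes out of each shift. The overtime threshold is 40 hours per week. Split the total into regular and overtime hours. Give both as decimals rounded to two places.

Regular 40.00 hours, overtime 16.45 hours

Mon: 9:01 AM–8:10 PM = 11 h 9 min; less 30 min break → 10 h 39 min
Tue: 10:29 AM–9:37 PM = 11 h 8 min; less 30 min break → 10 h 38 min
Wed: 8:34 AM–7:54 PM = 11 h 20 min; less 30 min break → 10 h 50 min
Thu: 6:19 AM–4:37 PM = 10 h 18 min; less 30 min break → 9 h 48 min
Fri: 6:34 AM–2:22 PM = 7 h 48 min; less 30 min break → 7 h 18 min
Sat: 7:27 AM–3:11 PM = 7 h 44 min; less 30 min break → 7 h 14 min
Total worked: 56 h 27 min = 56.45 h.
Threshold 40 h → overtime 16 h 27 min, regular 40 h 0 min.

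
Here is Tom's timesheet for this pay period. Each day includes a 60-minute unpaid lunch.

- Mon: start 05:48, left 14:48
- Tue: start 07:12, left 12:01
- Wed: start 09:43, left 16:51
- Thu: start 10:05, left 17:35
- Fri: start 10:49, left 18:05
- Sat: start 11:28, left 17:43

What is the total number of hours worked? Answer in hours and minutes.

35 h 58 min

Mon: 05:48–14:48 = 9 h 0 min; less 60 min break → 8 h 0 min
Tue: 07:12–12:01 = 4 h 49 min; less 60 min break → 3 h 49 min
Wed: 09:43–16:51 = 7 h 8 min; less 60 min break → 6 h 8 min
Thu: 10:05–17:35 = 7 h 30 min; less 60 min break → 6 h 30 min
Fri: 10:49–18:05 = 7 h 16 min; less 60 min break → 6 h 16 min
Sat: 11:28–17:43 = 6 h 15 min; less 60 min break → 5 h 15 min
Total: 8 h 0 min + 3 h 49 min + 6 h 8 min + 6 h 30 min + 6 h 16 min + 5 h 15 min = 35 h 58 min.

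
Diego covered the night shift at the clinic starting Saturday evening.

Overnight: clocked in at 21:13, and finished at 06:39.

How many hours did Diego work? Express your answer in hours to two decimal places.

9.43 hours

Overnight: 21:13 → midnight = 2 h 47 min; midnight → 06:39 = 6 h 39 min; span 9 h 26 min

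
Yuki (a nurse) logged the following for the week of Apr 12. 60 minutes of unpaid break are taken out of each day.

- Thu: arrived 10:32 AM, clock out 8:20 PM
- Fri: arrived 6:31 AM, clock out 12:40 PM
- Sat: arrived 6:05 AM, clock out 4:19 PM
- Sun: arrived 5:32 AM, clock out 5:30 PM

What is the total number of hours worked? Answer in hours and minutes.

34 h 9 min

Thu: 10:32 AM–8:20 PM = 9 h 48 min; less 60 min break → 8 h 48 min
Fri: 6:31 AM–12:40 PM = 6 h 9 min; less 60 min break → 5 h 9 min
Sat: 6:05 AM–4:19 PM = 10 h 14 min; less 60 min break → 9 h 14 min
Sun: 5:32 AM–5:30 PM = 11 h 58 min; less 60 min break → 10 h 58 min
Total: 8 h 48 min + 5 h 9 min + 9 h 14 min + 10 h 58 min = 34 h 9 min.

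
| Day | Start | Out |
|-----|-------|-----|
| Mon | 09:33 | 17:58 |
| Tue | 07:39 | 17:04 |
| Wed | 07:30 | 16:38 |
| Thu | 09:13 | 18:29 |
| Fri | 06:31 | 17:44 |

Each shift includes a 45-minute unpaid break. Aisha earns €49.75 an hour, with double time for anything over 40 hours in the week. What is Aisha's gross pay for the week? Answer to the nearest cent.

Mon: 09:33–17:58 = 8 h 25 min; less 45 min break → 7 h 40 min
Tue: 07:39–17:04 = 9 h 25 min; less 45 min break → 8 h 40 min
Wed: 07:30–16:38 = 9 h 8 min; less 45 min break → 8 h 23 min
Thu: 09:13–18:29 = 9 h 16 min; less 45 min break → 8 h 31 min
Fri: 06:31–17:44 = 11 h 13 min; less 45 min break → 10 h 28 min
Total worked: 43 h 42 min = 2622 min.
Regular 40 h 0 min = 2400 min at €49.75/h; overtime 3 h 42 min = 222 min at €99.50/h.
Pay = (2400 × €49.75 + 222 × €99.50) ÷ 60 = €2358.15.

€2358.15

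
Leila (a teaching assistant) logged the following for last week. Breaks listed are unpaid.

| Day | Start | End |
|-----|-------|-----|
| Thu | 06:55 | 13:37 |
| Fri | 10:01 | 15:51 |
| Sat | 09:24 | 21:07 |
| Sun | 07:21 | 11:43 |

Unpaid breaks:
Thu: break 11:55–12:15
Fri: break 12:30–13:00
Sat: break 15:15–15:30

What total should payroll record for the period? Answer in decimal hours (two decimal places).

27.53 hours

Thu: 06:55–13:37 = 6 h 42 min; less 20 min break → 6 h 22 min
Fri: 10:01–15:51 = 5 h 50 min; less 30 min break → 5 h 20 min
Sat: 09:24–21:07 = 11 h 43 min; less 15 min break → 11 h 28 min
Sun: 07:21–11:43 = 4 h 22 min
Total: 6 h 22 min + 5 h 20 min + 11 h 28 min + 4 h 22 min = 27 h 32 min.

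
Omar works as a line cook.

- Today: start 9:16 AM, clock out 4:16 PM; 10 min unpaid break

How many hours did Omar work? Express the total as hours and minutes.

Today: 9:16 AM–4:16 PM = 7 h 0 min; less 10 min break → 6 h 50 min

6 h 50 min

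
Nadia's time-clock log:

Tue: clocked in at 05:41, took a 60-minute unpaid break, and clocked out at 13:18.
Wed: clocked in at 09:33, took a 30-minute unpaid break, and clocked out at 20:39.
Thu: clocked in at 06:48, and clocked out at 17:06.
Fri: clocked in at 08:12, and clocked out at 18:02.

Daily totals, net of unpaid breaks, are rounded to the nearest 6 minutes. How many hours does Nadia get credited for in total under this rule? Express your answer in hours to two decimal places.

Tue: 05:41–13:18 = 7 h 37 min − 60 min = 6 h 37 min → rounds to 6 h 36 min
Wed: 09:33–20:39 = 11 h 6 min − 30 min = 10 h 36 min → rounds to 10 h 36 min
Thu: 06:48–17:06 = 10 h 18 min → rounds to 10 h 18 min
Fri: 08:12–18:02 = 9 h 50 min → rounds to 9 h 48 min
Total credited: 37 h 18 min.

37.30 hours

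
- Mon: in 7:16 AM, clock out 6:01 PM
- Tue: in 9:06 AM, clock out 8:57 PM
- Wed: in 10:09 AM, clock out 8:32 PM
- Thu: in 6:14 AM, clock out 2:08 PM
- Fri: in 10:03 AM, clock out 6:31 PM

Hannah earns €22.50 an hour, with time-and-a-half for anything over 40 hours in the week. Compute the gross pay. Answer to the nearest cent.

Mon: 7:16 AM–6:01 PM = 10 h 45 min
Tue: 9:06 AM–8:57 PM = 11 h 51 min
Wed: 10:09 AM–8:32 PM = 10 h 23 min
Thu: 6:14 AM–2:08 PM = 7 h 54 min
Fri: 10:03 AM–6:31 PM = 8 h 28 min
Total worked: 49 h 21 min = 2961 min.
Regular 40 h 0 min = 2400 min at €22.50/h; overtime 9 h 21 min = 561 min at €33.75/h.
Pay = (2400 × €22.50 + 561 × €33.75) ÷ 60 = €1215.56.

€1215.56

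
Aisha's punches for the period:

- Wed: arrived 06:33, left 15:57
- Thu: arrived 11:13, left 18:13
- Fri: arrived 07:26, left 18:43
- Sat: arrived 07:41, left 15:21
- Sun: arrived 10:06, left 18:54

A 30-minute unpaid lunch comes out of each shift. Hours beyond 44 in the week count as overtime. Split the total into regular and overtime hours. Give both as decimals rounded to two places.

Wed: 06:33–15:57 = 9 h 24 min; less 30 min break → 8 h 54 min
Thu: 11:13–18:13 = 7 h 0 min; less 30 min break → 6 h 30 min
Fri: 07:26–18:43 = 11 h 17 min; less 30 min break → 10 h 47 min
Sat: 07:41–15:21 = 7 h 40 min; less 30 min break → 7 h 10 min
Sun: 10:06–18:54 = 8 h 48 min; less 30 min break → 8 h 18 min
Total worked: 41 h 39 min = 41.65 h.
Threshold 44 h → overtime 0 h 0 min, regular 41 h 39 min.

Regular 41.65 hours, overtime 0.00 hours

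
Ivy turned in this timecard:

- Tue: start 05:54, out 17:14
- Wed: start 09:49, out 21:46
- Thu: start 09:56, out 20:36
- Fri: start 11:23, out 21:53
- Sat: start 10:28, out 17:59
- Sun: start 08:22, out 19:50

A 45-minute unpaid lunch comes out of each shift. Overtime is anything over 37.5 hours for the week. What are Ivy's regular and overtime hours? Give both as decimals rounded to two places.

Tue: 05:54–17:14 = 11 h 20 min; less 45 min break → 10 h 35 min
Wed: 09:49–21:46 = 11 h 57 min; less 45 min break → 11 h 12 min
Thu: 09:56–20:36 = 10 h 40 min; less 45 min break → 9 h 55 min
Fri: 11:23–21:53 = 10 h 30 min; less 45 min break → 9 h 45 min
Sat: 10:28–17:59 = 7 h 31 min; less 45 min break → 6 h 46 min
Sun: 08:22–19:50 = 11 h 28 min; less 45 min break → 10 h 43 min
Total worked: 58 h 56 min = 58.93 h.
Threshold 37.5 h → overtime 21 h 26 min, regular 37 h 30 min.

Regular 37.50 hours, overtime 21.43 hours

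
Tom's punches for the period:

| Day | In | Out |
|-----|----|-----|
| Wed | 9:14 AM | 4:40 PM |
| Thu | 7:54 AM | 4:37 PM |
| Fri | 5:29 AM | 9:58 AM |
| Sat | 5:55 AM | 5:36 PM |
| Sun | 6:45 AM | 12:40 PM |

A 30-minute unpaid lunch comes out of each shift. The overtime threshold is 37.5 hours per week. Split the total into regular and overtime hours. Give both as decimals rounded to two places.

Wed: 9:14 AM–4:40 PM = 7 h 26 min; less 30 min break → 6 h 56 min
Thu: 7:54 AM–4:37 PM = 8 h 43 min; less 30 min break → 8 h 13 min
Fri: 5:29 AM–9:58 AM = 4 h 29 min; less 30 min break → 3 h 59 min
Sat: 5:55 AM–5:36 PM = 11 h 41 min; less 30 min break → 11 h 11 min
Sun: 6:45 AM–12:40 PM = 5 h 55 min; less 30 min break → 5 h 25 min
Total worked: 35 h 44 min = 35.73 h.
Threshold 37.5 h → overtime 0 h 0 min, regular 35 h 44 min.

Regular 35.73 hours, overtime 0.00 hours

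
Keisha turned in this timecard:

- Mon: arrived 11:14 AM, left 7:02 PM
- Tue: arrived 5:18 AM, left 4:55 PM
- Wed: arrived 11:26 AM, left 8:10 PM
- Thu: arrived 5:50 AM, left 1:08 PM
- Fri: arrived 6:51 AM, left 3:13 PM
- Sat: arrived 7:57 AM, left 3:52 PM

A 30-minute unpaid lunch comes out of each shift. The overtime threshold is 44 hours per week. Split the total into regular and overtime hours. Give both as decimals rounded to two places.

Mon: 11:14 AM–7:02 PM = 7 h 48 min; less 30 min break → 7 h 18 min
Tue: 5:18 AM–4:55 PM = 11 h 37 min; less 30 min break → 11 h 7 min
Wed: 11:26 AM–8:10 PM = 8 h 44 min; less 30 min break → 8 h 14 min
Thu: 5:50 AM–1:08 PM = 7 h 18 min; less 30 min break → 6 h 48 min
Fri: 6:51 AM–3:13 PM = 8 h 22 min; less 30 min break → 7 h 52 min
Sat: 7:57 AM–3:52 PM = 7 h 55 min; less 30 min break → 7 h 25 min
Total worked: 48 h 44 min = 48.73 h.
Threshold 44 h → overtime 4 h 44 min, regular 44 h 0 min.

Regular 44.00 hours, overtime 4.73 hours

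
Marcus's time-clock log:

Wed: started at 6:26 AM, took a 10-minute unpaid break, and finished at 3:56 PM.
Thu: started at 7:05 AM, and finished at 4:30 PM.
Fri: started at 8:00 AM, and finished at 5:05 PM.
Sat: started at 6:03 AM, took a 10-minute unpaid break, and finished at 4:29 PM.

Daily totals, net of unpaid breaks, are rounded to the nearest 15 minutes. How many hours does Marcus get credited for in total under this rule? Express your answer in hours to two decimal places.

Wed: 6:26 AM–3:56 PM = 9 h 30 min − 10 min = 9 h 20 min → rounds to 9 h 15 min
Thu: 7:05 AM–4:30 PM = 9 h 25 min → rounds to 9 h 30 min
Fri: 8:00 AM–5:05 PM = 9 h 5 min → rounds to 9 h 0 min
Sat: 6:03 AM–4:29 PM = 10 h 26 min − 10 min = 10 h 16 min → rounds to 10 h 15 min
Total credited: 38 h 0 min.

38.00 hours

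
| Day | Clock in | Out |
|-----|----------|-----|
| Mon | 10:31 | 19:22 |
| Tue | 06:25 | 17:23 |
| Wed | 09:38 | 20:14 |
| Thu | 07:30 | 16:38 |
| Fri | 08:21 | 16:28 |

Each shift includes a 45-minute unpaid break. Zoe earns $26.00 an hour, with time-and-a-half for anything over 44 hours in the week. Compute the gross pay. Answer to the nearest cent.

$1141.83

Mon: 10:31–19:22 = 8 h 51 min; less 45 min break → 8 h 6 min
Tue: 06:25–17:23 = 10 h 58 min; less 45 min break → 10 h 13 min
Wed: 09:38–20:14 = 10 h 36 min; less 45 min break → 9 h 51 min
Thu: 07:30–16:38 = 9 h 8 min; less 45 min break → 8 h 23 min
Fri: 08:21–16:28 = 8 h 7 min; less 45 min break → 7 h 22 min
Total worked: 43 h 55 min = 2635 min.
Regular 43 h 55 min = 2635 min at $26.00/h; overtime 0 h 0 min = 0 min at $39.00/h.
Pay = (2635 × $26.00 + 0 × $39.00) ÷ 60 = $1141.83.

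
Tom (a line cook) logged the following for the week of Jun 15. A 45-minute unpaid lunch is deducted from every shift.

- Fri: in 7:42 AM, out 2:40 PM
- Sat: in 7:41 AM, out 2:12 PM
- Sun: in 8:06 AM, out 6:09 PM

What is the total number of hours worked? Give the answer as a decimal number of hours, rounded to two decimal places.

Fri: 7:42 AM–2:40 PM = 6 h 58 min; less 45 min break → 6 h 13 min
Sat: 7:41 AM–2:12 PM = 6 h 31 min; less 45 min break → 5 h 46 min
Sun: 8:06 AM–6:09 PM = 10 h 3 min; less 45 min break → 9 h 18 min
Total: 6 h 13 min + 5 h 46 min + 9 h 18 min = 21 h 17 min.

21.28 hours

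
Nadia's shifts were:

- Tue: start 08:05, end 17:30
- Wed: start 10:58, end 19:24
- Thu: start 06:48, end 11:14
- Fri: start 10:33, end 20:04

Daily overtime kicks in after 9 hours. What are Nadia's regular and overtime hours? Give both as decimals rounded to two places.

Tue: 08:05–17:30 = 9 h 25 min
Wed: 10:58–19:24 = 8 h 26 min
Thu: 06:48–11:14 = 4 h 26 min
Fri: 10:33–20:04 = 9 h 31 min
Tue reg 9 h 0 min / OT 0 h 25 min; Wed reg 8 h 26 min / OT 0 h 0 min; Thu reg 4 h 26 min / OT 0 h 0 min; Fri reg 9 h 0 min / OT 0 h 31 min.
Totals: regular 30 h 52 min, overtime 0 h 56 min.

Regular 30.87 hours, overtime 0.93 hours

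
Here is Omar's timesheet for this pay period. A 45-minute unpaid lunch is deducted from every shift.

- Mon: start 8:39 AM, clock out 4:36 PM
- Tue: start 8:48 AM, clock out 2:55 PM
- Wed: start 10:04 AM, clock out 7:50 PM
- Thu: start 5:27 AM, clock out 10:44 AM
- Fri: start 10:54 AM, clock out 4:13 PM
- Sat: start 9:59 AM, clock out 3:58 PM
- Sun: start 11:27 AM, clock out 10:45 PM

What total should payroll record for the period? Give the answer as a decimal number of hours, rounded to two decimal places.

46.47 hours

Mon: 8:39 AM–4:36 PM = 7 h 57 min; less 45 min break → 7 h 12 min
Tue: 8:48 AM–2:55 PM = 6 h 7 min; less 45 min break → 5 h 22 min
Wed: 10:04 AM–7:50 PM = 9 h 46 min; less 45 min break → 9 h 1 min
Thu: 5:27 AM–10:44 AM = 5 h 17 min; less 45 min break → 4 h 32 min
Fri: 10:54 AM–4:13 PM = 5 h 19 min; less 45 min break → 4 h 34 min
Sat: 9:59 AM–3:58 PM = 5 h 59 min; less 45 min break → 5 h 14 min
Sun: 11:27 AM–10:45 PM = 11 h 18 min; less 45 min break → 10 h 33 min
Total: 7 h 12 min + 5 h 22 min + 9 h 1 min + 4 h 32 min + 4 h 34 min + 5 h 14 min + 10 h 33 min = 46 h 28 min.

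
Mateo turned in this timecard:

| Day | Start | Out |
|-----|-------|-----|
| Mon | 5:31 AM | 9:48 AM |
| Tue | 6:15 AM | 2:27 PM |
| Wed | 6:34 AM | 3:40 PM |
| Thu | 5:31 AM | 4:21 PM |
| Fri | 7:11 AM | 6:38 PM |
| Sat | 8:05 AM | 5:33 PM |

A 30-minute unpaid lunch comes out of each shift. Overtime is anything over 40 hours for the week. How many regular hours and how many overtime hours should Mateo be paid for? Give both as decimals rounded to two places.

Regular 40.00 hours, overtime 10.33 hours

Mon: 5:31 AM–9:48 AM = 4 h 17 min; less 30 min break → 3 h 47 min
Tue: 6:15 AM–2:27 PM = 8 h 12 min; less 30 min break → 7 h 42 min
Wed: 6:34 AM–3:40 PM = 9 h 6 min; less 30 min break → 8 h 36 min
Thu: 5:31 AM–4:21 PM = 10 h 50 min; less 30 min break → 10 h 20 min
Fri: 7:11 AM–6:38 PM = 11 h 27 min; less 30 min break → 10 h 57 min
Sat: 8:05 AM–5:33 PM = 9 h 28 min; less 30 min break → 8 h 58 min
Total worked: 50 h 20 min = 50.33 h.
Threshold 40 h → overtime 10 h 20 min, regular 40 h 0 min.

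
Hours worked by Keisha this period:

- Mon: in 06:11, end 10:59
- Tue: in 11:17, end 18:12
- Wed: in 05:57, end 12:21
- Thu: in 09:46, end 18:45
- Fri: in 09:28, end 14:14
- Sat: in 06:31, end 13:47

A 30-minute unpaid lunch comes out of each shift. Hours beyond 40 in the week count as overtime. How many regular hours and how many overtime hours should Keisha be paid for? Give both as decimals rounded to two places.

Regular 36.13 hours, overtime 0.00 hours

Mon: 06:11–10:59 = 4 h 48 min; less 30 min break → 4 h 18 min
Tue: 11:17–18:12 = 6 h 55 min; less 30 min break → 6 h 25 min
Wed: 05:57–12:21 = 6 h 24 min; less 30 min break → 5 h 54 min
Thu: 09:46–18:45 = 8 h 59 min; less 30 min break → 8 h 29 min
Fri: 09:28–14:14 = 4 h 46 min; less 30 min break → 4 h 16 min
Sat: 06:31–13:47 = 7 h 16 min; less 30 min break → 6 h 46 min
Total worked: 36 h 8 min = 36.13 h.
Threshold 40 h → overtime 0 h 0 min, regular 36 h 8 min.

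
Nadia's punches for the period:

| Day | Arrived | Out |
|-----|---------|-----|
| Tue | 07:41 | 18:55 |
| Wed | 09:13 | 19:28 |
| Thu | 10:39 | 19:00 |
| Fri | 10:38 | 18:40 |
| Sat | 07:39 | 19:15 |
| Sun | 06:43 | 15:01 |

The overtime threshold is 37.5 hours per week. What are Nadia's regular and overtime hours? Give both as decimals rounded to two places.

Tue: 07:41–18:55 = 11 h 14 min
Wed: 09:13–19:28 = 10 h 15 min
Thu: 10:39–19:00 = 8 h 21 min
Fri: 10:38–18:40 = 8 h 2 min
Sat: 07:39–19:15 = 11 h 36 min
Sun: 06:43–15:01 = 8 h 18 min
Total worked: 57 h 46 min = 57.77 h.
Threshold 37.5 h → overtime 20 h 16 min, regular 37 h 30 min.

Regular 37.50 hours, overtime 20.27 hours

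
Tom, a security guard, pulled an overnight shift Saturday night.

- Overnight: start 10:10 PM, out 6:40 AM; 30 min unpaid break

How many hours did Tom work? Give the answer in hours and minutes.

Overnight: 10:10 PM → midnight = 1 h 50 min; midnight → 6:40 AM = 6 h 40 min; span 8 h 30 min; less 30 min break → 8 h 0 min

8 h 0 min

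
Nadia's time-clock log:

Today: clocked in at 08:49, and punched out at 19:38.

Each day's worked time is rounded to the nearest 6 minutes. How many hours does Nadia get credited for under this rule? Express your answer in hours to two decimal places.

10.80 hours

Today: 08:49–19:38 = 10 h 49 min → rounds to 10 h 48 min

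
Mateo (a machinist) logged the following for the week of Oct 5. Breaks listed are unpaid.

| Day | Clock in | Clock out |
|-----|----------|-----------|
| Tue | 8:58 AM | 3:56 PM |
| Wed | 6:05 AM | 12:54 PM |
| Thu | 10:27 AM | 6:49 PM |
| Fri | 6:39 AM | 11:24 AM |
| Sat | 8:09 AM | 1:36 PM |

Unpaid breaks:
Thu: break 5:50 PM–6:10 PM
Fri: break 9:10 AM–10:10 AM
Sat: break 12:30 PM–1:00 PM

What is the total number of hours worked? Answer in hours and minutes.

Tue: 8:58 AM–3:56 PM = 6 h 58 min
Wed: 6:05 AM–12:54 PM = 6 h 49 min
Thu: 10:27 AM–6:49 PM = 8 h 22 min; less 20 min break → 8 h 2 min
Fri: 6:39 AM–11:24 AM = 4 h 45 min; less 60 min break → 3 h 45 min
Sat: 8:09 AM–1:36 PM = 5 h 27 min; less 30 min break → 4 h 57 min
Total: 6 h 58 min + 6 h 49 min + 8 h 2 min + 3 h 45 min + 4 h 57 min = 30 h 31 min.

30 h 31 min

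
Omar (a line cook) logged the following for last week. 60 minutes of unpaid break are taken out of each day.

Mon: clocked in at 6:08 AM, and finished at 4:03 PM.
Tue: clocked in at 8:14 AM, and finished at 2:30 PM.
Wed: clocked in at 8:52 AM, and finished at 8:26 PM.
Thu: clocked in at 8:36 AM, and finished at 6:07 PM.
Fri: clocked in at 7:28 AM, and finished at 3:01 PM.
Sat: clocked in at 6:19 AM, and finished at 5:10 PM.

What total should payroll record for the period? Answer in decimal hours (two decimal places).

Mon: 6:08 AM–4:03 PM = 9 h 55 min; less 60 min break → 8 h 55 min
Tue: 8:14 AM–2:30 PM = 6 h 16 min; less 60 min break → 5 h 16 min
Wed: 8:52 AM–8:26 PM = 11 h 34 min; less 60 min break → 10 h 34 min
Thu: 8:36 AM–6:07 PM = 9 h 31 min; less 60 min break → 8 h 31 min
Fri: 7:28 AM–3:01 PM = 7 h 33 min; less 60 min break → 6 h 33 min
Sat: 6:19 AM–5:10 PM = 10 h 51 min; less 60 min break → 9 h 51 min
Total: 8 h 55 min + 5 h 16 min + 10 h 34 min + 8 h 31 min + 6 h 33 min + 9 h 51 min = 49 h 40 min.

49.67 hours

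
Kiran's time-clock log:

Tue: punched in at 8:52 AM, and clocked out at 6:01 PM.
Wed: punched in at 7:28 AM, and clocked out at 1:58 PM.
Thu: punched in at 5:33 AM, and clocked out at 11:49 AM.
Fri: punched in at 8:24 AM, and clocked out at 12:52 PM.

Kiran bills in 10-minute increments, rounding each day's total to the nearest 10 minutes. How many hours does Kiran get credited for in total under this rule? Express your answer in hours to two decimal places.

26.50 hours

Tue: 8:52 AM–6:01 PM = 9 h 9 min → rounds to 9 h 10 min
Wed: 7:28 AM–1:58 PM = 6 h 30 min → rounds to 6 h 30 min
Thu: 5:33 AM–11:49 AM = 6 h 16 min → rounds to 6 h 20 min
Fri: 8:24 AM–12:52 PM = 4 h 28 min → rounds to 4 h 30 min
Total credited: 26 h 30 min.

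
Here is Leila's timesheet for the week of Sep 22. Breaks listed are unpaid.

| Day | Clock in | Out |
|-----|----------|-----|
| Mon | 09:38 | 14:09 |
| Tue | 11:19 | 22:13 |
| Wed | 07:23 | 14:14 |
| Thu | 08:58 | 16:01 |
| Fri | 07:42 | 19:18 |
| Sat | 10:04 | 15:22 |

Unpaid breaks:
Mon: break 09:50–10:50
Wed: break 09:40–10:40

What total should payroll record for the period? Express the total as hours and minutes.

Mon: 09:38–14:09 = 4 h 31 min; less 60 min break → 3 h 31 min
Tue: 11:19–22:13 = 10 h 54 min
Wed: 07:23–14:14 = 6 h 51 min; less 60 min break → 5 h 51 min
Thu: 08:58–16:01 = 7 h 3 min
Fri: 07:42–19:18 = 11 h 36 min
Sat: 10:04–15:22 = 5 h 18 min
Total: 3 h 31 min + 10 h 54 min + 5 h 51 min + 7 h 3 min + 11 h 36 min + 5 h 18 min = 44 h 13 min.

44 h 13 min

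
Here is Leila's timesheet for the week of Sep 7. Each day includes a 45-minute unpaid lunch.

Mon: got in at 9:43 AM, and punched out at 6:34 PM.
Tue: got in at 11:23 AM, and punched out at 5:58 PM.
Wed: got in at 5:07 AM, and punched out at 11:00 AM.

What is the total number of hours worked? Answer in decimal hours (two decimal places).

Mon: 9:43 AM–6:34 PM = 8 h 51 min; less 45 min break → 8 h 6 min
Tue: 11:23 AM–5:58 PM = 6 h 35 min; less 45 min break → 5 h 50 min
Wed: 5:07 AM–11:00 AM = 5 h 53 min; less 45 min break → 5 h 8 min
Total: 8 h 6 min + 5 h 50 min + 5 h 8 min = 19 h 4 min.

19.07 hours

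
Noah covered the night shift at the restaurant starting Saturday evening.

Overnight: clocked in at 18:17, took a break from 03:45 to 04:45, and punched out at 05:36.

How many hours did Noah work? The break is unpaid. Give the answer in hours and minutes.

Overnight: 18:17 → midnight = 5 h 43 min; midnight → 05:36 = 5 h 36 min; span 11 h 19 min; less 60 min break → 10 h 19 min

10 h 19 min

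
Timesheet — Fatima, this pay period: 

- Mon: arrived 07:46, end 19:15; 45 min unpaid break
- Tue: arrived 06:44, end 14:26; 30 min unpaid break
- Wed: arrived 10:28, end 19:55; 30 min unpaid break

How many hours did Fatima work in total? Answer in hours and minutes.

26 h 53 min

Mon: 07:46–19:15 = 11 h 29 min; less 45 min break → 10 h 44 min
Tue: 06:44–14:26 = 7 h 42 min; less 30 min break → 7 h 12 min
Wed: 10:28–19:55 = 9 h 27 min; less 30 min break → 8 h 57 min
Total: 10 h 44 min + 7 h 12 min + 8 h 57 min = 26 h 53 min.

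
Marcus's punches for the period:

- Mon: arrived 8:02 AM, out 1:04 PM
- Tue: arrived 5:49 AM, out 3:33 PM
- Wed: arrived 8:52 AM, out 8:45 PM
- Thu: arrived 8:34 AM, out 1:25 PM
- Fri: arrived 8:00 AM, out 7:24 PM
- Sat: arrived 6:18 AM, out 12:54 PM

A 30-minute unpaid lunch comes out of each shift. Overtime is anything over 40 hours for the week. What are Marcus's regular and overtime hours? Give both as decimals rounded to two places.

Mon: 8:02 AM–1:04 PM = 5 h 2 min; less 30 min break → 4 h 32 min
Tue: 5:49 AM–3:33 PM = 9 h 44 min; less 30 min break → 9 h 14 min
Wed: 8:52 AM–8:45 PM = 11 h 53 min; less 30 min break → 11 h 23 min
Thu: 8:34 AM–1:25 PM = 4 h 51 min; less 30 min break → 4 h 21 min
Fri: 8:00 AM–7:24 PM = 11 h 24 min; less 30 min break → 10 h 54 min
Sat: 6:18 AM–12:54 PM = 6 h 36 min; less 30 min break → 6 h 6 min
Total worked: 46 h 30 min = 46.50 h.
Threshold 40 h → overtime 6 h 30 min, regular 40 h 0 min.

Regular 40.00 hours, overtime 6.50 hours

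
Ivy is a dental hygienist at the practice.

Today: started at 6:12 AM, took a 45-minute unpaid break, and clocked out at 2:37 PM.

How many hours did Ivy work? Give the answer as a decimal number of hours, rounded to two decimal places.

Today: 6:12 AM–2:37 PM = 8 h 25 min; less 45 min break → 7 h 40 min

7.67 hours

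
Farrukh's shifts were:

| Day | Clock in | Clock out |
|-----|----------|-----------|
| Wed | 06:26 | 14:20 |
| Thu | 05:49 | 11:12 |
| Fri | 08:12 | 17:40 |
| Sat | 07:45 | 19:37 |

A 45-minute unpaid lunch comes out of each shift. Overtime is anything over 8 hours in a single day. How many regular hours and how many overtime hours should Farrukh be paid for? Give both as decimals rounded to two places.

Regular 27.78 hours, overtime 3.83 hours

Wed: 06:26–14:20 = 7 h 54 min; less 45 min break → 7 h 9 min
Thu: 05:49–11:12 = 5 h 23 min; less 45 min break → 4 h 38 min
Fri: 08:12–17:40 = 9 h 28 min; less 45 min break → 8 h 43 min
Sat: 07:45–19:37 = 11 h 52 min; less 45 min break → 11 h 7 min
Wed reg 7 h 9 min / OT 0 h 0 min; Thu reg 4 h 38 min / OT 0 h 0 min; Fri reg 8 h 0 min / OT 0 h 43 min; Sat reg 8 h 0 min / OT 3 h 7 min.
Totals: regular 27 h 47 min, overtime 3 h 50 min.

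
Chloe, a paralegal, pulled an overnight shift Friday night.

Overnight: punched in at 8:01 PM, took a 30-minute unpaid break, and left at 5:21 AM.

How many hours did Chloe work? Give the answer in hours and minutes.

Overnight: 8:01 PM → midnight = 3 h 59 min; midnight → 5:21 AM = 5 h 21 min; span 9 h 20 min; less 30 min break → 8 h 50 min

8 h 50 min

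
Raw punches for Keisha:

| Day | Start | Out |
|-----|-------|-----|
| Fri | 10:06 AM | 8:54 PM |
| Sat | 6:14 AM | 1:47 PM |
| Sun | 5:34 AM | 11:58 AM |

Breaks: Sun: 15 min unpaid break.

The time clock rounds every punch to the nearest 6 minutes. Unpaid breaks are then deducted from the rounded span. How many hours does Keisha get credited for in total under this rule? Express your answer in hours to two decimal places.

Fri: in 10:06 AM→10:06 AM, out 8:54 PM→8:54 PM; 10 h 48 min
Sat: in 6:14 AM→6:12 AM, out 1:47 PM→1:48 PM; 7 h 36 min
Sun: in 5:34 AM→5:36 AM, out 11:58 AM→12:00 PM; 6 h 24 min − 15 min = 6 h 9 min
Total credited: 24 h 33 min.

24.55 hours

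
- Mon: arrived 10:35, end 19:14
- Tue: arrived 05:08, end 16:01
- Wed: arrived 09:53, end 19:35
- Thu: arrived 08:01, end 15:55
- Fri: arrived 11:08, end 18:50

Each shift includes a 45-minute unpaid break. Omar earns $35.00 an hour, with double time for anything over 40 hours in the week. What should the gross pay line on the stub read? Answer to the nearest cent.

Mon: 10:35–19:14 = 8 h 39 min; less 45 min break → 7 h 54 min
Tue: 05:08–16:01 = 10 h 53 min; less 45 min break → 10 h 8 min
Wed: 09:53–19:35 = 9 h 42 min; less 45 min break → 8 h 57 min
Thu: 08:01–15:55 = 7 h 54 min; less 45 min break → 7 h 9 min
Fri: 11:08–18:50 = 7 h 42 min; less 45 min break → 6 h 57 min
Total worked: 41 h 5 min = 2465 min.
Regular 40 h 0 min = 2400 min at $35.00/h; overtime 1 h 5 min = 65 min at $70.00/h.
Pay = (2400 × $35.00 + 65 × $70.00) ÷ 60 = $1475.83.

$1475.83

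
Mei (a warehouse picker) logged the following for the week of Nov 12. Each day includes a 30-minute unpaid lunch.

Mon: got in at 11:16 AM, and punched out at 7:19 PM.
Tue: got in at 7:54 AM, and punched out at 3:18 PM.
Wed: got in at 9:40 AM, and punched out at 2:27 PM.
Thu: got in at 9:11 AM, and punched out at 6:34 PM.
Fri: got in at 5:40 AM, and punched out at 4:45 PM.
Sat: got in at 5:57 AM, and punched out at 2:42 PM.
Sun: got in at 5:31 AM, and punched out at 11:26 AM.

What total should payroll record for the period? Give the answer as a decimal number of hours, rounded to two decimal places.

Mon: 11:16 AM–7:19 PM = 8 h 3 min; less 30 min break → 7 h 33 min
Tue: 7:54 AM–3:18 PM = 7 h 24 min; less 30 min break → 6 h 54 min
Wed: 9:40 AM–2:27 PM = 4 h 47 min; less 30 min break → 4 h 17 min
Thu: 9:11 AM–6:34 PM = 9 h 23 min; less 30 min break → 8 h 53 min
Fri: 5:40 AM–4:45 PM = 11 h 5 min; less 30 min break → 10 h 35 min
Sat: 5:57 AM–2:42 PM = 8 h 45 min; less 30 min break → 8 h 15 min
Sun: 5:31 AM–11:26 AM = 5 h 55 min; less 30 min break → 5 h 25 min
Total: 7 h 33 min + 6 h 54 min + 4 h 17 min + 8 h 53 min + 10 h 35 min + 8 h 15 min + 5 h 25 min = 51 h 52 min.

51.87 hours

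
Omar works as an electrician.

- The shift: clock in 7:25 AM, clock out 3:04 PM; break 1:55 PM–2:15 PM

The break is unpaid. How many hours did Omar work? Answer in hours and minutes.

7 h 19 min

The shift: 7:25 AM–3:04 PM = 7 h 39 min; less 20 min break → 7 h 19 min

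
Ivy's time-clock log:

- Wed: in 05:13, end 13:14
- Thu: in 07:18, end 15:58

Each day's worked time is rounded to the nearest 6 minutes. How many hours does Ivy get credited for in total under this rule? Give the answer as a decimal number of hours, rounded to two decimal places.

Wed: 05:13–13:14 = 8 h 1 min → rounds to 8 h 0 min
Thu: 07:18–15:58 = 8 h 40 min → rounds to 8 h 42 min
Total credited: 16 h 42 min.

16.70 hours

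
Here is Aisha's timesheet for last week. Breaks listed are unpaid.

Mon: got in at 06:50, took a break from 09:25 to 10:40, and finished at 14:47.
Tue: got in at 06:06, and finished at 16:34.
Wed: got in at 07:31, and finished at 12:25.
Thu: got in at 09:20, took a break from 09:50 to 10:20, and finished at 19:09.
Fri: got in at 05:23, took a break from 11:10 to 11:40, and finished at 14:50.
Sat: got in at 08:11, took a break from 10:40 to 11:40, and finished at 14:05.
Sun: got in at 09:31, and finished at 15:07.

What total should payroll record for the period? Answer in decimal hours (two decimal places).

50.83 hours

Mon: 06:50–14:47 = 7 h 57 min; less 75 min break → 6 h 42 min
Tue: 06:06–16:34 = 10 h 28 min
Wed: 07:31–12:25 = 4 h 54 min
Thu: 09:20–19:09 = 9 h 49 min; less 30 min break → 9 h 19 min
Fri: 05:23–14:50 = 9 h 27 min; less 30 min break → 8 h 57 min
Sat: 08:11–14:05 = 5 h 54 min; less 60 min break → 4 h 54 min
Sun: 09:31–15:07 = 5 h 36 min
Total: 6 h 42 min + 10 h 28 min + 4 h 54 min + 9 h 19 min + 8 h 57 min + 4 h 54 min + 5 h 36 min = 50 h 50 min.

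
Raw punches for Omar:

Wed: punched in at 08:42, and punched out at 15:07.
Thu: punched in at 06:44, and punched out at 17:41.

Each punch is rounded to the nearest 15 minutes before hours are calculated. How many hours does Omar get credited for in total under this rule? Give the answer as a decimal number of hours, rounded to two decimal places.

Wed: in 08:42→08:45, out 15:07→15:00; 6 h 15 min
Thu: in 06:44→06:45, out 17:41→17:45; 11 h 0 min
Total credited: 17 h 15 min.

17.25 hours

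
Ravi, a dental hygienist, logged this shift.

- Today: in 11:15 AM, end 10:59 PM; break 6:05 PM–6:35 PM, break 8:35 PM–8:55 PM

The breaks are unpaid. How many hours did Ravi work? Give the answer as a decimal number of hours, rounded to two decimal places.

10.90 hours

Today: 11:15 AM–10:59 PM = 11 h 44 min; less 50 min break → 10 h 54 min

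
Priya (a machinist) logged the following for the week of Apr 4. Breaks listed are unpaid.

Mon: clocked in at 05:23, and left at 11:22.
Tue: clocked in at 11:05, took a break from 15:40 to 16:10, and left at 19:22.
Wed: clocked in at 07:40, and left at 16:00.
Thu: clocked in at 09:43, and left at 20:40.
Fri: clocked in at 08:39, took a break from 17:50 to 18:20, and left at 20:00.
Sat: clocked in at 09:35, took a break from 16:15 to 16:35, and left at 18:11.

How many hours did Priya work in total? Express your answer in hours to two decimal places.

Mon: 05:23–11:22 = 5 h 59 min
Tue: 11:05–19:22 = 8 h 17 min; less 30 min break → 7 h 47 min
Wed: 07:40–16:00 = 8 h 20 min
Thu: 09:43–20:40 = 10 h 57 min
Fri: 08:39–20:00 = 11 h 21 min; less 30 min break → 10 h 51 min
Sat: 09:35–18:11 = 8 h 36 min; less 20 min break → 8 h 16 min
Total: 5 h 59 min + 7 h 47 min + 8 h 20 min + 10 h 57 min + 10 h 51 min + 8 h 16 min = 52 h 10 min.

52.17 hours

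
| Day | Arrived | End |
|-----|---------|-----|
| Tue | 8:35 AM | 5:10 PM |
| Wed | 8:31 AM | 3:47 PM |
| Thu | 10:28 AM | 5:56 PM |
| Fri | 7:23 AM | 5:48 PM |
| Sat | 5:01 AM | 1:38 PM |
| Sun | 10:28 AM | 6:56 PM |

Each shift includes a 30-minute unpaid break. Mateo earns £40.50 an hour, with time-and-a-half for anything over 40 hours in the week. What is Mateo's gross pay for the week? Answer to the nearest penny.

£2094.86

Tue: 8:35 AM–5:10 PM = 8 h 35 min; less 30 min break → 8 h 5 min
Wed: 8:31 AM–3:47 PM = 7 h 16 min; less 30 min break → 6 h 46 min
Thu: 10:28 AM–5:56 PM = 7 h 28 min; less 30 min break → 6 h 58 min
Fri: 7:23 AM–5:48 PM = 10 h 25 min; less 30 min break → 9 h 55 min
Sat: 5:01 AM–1:38 PM = 8 h 37 min; less 30 min break → 8 h 7 min
Sun: 10:28 AM–6:56 PM = 8 h 28 min; less 30 min break → 7 h 58 min
Total worked: 47 h 49 min = 2869 min.
Regular 40 h 0 min = 2400 min at £40.50/h; overtime 7 h 49 min = 469 min at £60.75/h.
Pay = (2400 × £40.50 + 469 × £60.75) ÷ 60 = £2094.86.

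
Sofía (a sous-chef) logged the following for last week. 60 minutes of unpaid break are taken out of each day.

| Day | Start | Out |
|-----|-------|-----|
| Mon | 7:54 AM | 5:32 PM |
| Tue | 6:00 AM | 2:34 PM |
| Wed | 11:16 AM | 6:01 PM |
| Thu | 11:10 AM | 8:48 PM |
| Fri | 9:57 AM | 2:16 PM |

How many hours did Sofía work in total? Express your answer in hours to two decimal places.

Mon: 7:54 AM–5:32 PM = 9 h 38 min; less 60 min break → 8 h 38 min
Tue: 6:00 AM–2:34 PM = 8 h 34 min; less 60 min break → 7 h 34 min
Wed: 11:16 AM–6:01 PM = 6 h 45 min; less 60 min break → 5 h 45 min
Thu: 11:10 AM–8:48 PM = 9 h 38 min; less 60 min break → 8 h 38 min
Fri: 9:57 AM–2:16 PM = 4 h 19 min; less 60 min break → 3 h 19 min
Total: 8 h 38 min + 7 h 34 min + 5 h 45 min + 8 h 38 min + 3 h 19 min = 33 h 54 min.

33.90 hours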